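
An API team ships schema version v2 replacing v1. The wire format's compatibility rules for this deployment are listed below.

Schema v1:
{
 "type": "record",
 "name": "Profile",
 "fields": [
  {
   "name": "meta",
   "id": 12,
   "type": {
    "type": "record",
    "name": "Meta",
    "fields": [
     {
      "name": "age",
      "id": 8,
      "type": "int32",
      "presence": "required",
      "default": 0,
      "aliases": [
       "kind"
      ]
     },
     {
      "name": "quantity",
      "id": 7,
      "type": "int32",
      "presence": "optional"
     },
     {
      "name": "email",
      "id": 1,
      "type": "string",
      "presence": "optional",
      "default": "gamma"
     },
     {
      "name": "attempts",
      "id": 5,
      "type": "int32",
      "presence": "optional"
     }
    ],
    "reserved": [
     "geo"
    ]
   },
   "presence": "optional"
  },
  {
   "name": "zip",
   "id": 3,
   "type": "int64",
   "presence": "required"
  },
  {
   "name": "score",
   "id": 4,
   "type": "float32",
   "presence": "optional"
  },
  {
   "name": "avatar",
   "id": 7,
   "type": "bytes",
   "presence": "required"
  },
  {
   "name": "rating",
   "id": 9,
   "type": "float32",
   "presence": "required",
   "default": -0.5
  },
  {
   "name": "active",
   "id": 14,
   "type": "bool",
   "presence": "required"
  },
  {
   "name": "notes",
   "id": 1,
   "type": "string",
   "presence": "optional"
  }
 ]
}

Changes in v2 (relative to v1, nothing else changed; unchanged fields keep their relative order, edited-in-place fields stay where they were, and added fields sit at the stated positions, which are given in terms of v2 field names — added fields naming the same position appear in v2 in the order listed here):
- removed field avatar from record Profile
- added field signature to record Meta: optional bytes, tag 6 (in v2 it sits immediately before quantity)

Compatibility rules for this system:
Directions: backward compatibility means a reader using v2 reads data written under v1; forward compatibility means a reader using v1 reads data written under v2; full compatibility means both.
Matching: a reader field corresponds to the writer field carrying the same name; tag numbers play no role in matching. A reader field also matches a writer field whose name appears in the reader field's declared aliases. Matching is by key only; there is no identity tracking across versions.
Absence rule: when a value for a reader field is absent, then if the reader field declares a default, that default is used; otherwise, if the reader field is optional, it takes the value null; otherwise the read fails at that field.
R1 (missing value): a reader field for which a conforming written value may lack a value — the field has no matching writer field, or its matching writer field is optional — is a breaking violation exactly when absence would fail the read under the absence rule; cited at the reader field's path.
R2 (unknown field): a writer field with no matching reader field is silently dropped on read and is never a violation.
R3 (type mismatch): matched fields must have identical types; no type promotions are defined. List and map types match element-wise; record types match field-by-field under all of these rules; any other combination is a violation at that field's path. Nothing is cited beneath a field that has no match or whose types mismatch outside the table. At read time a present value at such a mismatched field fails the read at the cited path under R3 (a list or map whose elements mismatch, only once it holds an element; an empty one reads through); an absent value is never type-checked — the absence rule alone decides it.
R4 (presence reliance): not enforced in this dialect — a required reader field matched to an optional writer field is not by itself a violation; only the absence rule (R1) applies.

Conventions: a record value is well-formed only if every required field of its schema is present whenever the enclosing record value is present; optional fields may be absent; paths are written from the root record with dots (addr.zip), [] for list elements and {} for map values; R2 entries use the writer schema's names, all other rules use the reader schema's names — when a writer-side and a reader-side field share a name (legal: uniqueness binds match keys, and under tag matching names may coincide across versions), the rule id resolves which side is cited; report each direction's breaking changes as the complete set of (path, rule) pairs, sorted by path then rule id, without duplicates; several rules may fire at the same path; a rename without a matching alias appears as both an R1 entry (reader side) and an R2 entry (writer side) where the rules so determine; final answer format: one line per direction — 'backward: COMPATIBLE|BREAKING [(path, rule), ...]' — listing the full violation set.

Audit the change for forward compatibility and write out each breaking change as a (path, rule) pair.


forward: BREAKING [(avatar, R1)]

arrows below run writer -> reader for Profile
forward for Profile (reader v1, writer v2):
  meta: paired with writer meta (Meta -> Meta; writer optional)
  zip: paired with writer zip (int64 -> int64; writer required)
  score: paired with writer score (float32 -> float32; writer optional)
  no writer field matches reader avatar
  rating: paired with writer rating (float32 -> float32; writer required)
  active: paired with writer active (bool -> bool; writer required)
  notes: paired with writer notes (string -> string; writer optional)
  meta.age: paired with writer meta.age (int32 -> int32; writer required)
  meta.quantity: paired with writer meta.quantity (int32 -> int32; writer optional)
  meta.email: paired with writer meta.email (string -> string; writer optional)
  meta.attempts: paired with writer meta.attempts (int32 -> int32; writer optional)
  leftover writer field: meta.signature
  rule R1 violated at avatar
  => 1 violation(s): forward is BREAKING for Profile
checking off the Profile differences that do not matter here:
  added field signature to record Meta: optional bytes, tag 6 (in v2 it sits immediately before quantity) -> fires no rule on Profile, leaving the asked answer as it is


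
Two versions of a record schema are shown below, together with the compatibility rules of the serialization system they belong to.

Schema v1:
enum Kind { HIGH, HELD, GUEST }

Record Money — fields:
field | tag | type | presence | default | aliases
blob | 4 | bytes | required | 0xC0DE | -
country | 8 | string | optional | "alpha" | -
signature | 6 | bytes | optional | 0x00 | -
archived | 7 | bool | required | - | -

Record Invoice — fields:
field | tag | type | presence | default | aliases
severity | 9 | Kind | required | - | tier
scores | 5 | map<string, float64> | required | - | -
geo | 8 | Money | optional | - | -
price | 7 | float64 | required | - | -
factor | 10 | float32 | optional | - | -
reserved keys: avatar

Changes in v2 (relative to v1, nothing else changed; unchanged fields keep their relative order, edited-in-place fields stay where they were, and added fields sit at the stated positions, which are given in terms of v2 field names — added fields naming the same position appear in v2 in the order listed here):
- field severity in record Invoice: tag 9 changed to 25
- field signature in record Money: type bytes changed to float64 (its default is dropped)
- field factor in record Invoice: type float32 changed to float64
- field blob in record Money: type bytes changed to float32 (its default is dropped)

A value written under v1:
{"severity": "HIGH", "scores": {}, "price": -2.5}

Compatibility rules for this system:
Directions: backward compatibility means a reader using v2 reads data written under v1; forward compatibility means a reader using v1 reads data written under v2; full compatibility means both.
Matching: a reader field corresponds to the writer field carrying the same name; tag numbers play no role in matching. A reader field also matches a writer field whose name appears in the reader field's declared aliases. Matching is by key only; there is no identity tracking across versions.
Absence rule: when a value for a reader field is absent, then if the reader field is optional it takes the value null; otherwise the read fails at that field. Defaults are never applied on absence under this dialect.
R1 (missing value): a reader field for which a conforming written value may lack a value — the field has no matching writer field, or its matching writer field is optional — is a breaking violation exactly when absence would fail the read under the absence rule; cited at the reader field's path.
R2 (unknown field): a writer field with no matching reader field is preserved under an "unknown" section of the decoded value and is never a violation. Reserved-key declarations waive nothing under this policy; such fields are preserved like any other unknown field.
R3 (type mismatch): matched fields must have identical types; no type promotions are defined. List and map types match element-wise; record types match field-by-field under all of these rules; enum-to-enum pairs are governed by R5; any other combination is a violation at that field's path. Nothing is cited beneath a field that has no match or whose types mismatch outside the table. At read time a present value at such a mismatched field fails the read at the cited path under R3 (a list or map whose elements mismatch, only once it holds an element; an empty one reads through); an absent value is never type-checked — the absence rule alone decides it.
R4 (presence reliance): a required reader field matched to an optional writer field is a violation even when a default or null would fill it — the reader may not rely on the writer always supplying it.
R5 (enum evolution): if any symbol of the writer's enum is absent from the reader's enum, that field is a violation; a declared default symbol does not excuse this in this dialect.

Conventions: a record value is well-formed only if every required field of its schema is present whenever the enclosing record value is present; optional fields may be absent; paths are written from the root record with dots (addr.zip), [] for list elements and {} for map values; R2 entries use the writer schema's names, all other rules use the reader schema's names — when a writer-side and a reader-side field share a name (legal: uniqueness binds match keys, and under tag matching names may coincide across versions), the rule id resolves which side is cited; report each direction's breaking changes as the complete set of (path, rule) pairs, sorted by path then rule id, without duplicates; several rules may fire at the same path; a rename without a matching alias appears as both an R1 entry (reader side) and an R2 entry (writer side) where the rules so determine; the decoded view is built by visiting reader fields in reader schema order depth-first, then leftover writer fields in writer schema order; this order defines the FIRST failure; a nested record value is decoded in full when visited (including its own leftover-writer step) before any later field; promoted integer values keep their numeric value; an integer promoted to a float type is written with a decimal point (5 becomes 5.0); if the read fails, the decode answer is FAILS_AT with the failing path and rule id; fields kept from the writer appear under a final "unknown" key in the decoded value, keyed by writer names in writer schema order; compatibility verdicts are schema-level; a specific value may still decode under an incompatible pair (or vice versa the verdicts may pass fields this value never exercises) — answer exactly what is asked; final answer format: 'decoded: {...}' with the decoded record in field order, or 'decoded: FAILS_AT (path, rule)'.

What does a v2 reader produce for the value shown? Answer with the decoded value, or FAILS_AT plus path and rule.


arrows below run writer -> reader for Invoice
migrating the Invoice value to v2:
  severity := "HIGH"
  scores := {}
  geo := null (missing; optional => null)
  price := -2.5
  factor := null (missing; optional => null)
  => decoded: {"severity": "HIGH", "scores": {}, "geo": null, "price": -2.5, "factor": null}
ruling out the remaining Invoice differences:
  field severity in record Invoice: tag 9 changed to 25 -> inert under this dialect — no rule fires on Invoice and the result does not move
  field signature in record Money: type bytes changed to float64 (its default is dropped) -> a verdict-level change on Invoice — the shown value reads the same
  field factor in record Invoice: type float32 changed to float64 -> a verdict-level change on Invoice — the shown value reads the same
  field blob in record Money: type bytes changed to float32 (its default is dropped) -> a verdict-level change on Invoice — the shown value reads the same

decoded: {"severity": "HIGH", "scores": {}, "geo": null, "price": -2.5, "factor": null}


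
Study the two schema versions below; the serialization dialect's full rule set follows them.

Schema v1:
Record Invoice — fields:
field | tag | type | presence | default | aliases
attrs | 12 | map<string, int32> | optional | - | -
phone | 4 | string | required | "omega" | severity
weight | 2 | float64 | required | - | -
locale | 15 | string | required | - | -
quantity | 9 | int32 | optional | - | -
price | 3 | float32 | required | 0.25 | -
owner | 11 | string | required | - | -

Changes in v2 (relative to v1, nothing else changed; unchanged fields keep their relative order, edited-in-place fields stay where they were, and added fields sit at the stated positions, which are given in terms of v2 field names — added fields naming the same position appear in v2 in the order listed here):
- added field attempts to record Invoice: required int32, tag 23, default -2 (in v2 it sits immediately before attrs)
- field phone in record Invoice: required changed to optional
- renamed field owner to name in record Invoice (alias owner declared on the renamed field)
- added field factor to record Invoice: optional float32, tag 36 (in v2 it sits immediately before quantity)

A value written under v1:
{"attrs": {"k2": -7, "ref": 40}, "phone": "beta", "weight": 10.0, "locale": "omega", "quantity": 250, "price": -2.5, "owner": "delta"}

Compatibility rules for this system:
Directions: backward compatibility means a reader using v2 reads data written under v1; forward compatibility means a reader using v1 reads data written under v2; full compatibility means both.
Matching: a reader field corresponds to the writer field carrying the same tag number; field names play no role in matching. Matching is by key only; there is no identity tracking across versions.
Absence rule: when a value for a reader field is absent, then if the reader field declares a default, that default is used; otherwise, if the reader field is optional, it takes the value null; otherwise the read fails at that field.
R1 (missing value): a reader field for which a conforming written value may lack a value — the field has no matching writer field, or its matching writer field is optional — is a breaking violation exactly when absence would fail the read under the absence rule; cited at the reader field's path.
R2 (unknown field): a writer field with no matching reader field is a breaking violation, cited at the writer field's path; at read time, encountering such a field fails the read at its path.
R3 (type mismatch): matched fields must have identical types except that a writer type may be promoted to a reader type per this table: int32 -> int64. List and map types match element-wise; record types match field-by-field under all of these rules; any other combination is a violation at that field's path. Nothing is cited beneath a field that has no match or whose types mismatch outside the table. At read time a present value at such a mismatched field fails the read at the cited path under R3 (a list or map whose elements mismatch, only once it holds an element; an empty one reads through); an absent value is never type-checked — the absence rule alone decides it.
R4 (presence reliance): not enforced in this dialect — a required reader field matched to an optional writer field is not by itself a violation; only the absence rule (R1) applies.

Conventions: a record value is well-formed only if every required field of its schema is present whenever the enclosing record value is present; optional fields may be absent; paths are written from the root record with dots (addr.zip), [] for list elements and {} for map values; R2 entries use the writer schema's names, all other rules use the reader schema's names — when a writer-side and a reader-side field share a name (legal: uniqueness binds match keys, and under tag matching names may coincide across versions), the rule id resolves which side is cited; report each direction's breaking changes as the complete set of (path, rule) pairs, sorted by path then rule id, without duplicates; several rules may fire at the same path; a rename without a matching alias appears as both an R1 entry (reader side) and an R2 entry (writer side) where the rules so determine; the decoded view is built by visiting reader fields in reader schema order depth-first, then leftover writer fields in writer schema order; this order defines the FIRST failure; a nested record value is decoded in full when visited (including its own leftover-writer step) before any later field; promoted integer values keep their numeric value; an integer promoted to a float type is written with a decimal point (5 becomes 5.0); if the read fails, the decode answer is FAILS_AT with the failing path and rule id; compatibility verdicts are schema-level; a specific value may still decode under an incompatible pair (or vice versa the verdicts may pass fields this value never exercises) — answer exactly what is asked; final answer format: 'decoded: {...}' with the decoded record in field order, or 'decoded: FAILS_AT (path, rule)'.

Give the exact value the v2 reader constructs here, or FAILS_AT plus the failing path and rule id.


the writer's type comes first in each Invoice pair
migrating the Invoice value to v2:
  attempts := -2 (missing; default applied)
  attrs := {"k2": -7, "ref": 40}
  phone := "beta"
  weight := 10.0
  locale := "omega"
  factor := null (missing; optional => null)
  quantity := 250
  price := -2.5
  name := "delta" (from writer owner)
  => decoded: {"attempts": -2, "attrs": {"k2": -7, "ref": 40}, "phone": "beta", "weight": 10.0, "locale": "omega", "factor": null, "quantity": 250, "price": -2.5, "name": "delta"}
the other Invoice changes do not affect what is asked:
  field phone in record Invoice: required changed to optional -> fires no rule on Invoice under this dialect and leaves the result unchanged

decoded: {"attempts": -2, "attrs": {"k2": -7, "ref": 40}, "phone": "beta", "weight": 10.0, "locale": "omega", "factor": null, "quantity": 250, "price": -2.5, "name": "delta"}


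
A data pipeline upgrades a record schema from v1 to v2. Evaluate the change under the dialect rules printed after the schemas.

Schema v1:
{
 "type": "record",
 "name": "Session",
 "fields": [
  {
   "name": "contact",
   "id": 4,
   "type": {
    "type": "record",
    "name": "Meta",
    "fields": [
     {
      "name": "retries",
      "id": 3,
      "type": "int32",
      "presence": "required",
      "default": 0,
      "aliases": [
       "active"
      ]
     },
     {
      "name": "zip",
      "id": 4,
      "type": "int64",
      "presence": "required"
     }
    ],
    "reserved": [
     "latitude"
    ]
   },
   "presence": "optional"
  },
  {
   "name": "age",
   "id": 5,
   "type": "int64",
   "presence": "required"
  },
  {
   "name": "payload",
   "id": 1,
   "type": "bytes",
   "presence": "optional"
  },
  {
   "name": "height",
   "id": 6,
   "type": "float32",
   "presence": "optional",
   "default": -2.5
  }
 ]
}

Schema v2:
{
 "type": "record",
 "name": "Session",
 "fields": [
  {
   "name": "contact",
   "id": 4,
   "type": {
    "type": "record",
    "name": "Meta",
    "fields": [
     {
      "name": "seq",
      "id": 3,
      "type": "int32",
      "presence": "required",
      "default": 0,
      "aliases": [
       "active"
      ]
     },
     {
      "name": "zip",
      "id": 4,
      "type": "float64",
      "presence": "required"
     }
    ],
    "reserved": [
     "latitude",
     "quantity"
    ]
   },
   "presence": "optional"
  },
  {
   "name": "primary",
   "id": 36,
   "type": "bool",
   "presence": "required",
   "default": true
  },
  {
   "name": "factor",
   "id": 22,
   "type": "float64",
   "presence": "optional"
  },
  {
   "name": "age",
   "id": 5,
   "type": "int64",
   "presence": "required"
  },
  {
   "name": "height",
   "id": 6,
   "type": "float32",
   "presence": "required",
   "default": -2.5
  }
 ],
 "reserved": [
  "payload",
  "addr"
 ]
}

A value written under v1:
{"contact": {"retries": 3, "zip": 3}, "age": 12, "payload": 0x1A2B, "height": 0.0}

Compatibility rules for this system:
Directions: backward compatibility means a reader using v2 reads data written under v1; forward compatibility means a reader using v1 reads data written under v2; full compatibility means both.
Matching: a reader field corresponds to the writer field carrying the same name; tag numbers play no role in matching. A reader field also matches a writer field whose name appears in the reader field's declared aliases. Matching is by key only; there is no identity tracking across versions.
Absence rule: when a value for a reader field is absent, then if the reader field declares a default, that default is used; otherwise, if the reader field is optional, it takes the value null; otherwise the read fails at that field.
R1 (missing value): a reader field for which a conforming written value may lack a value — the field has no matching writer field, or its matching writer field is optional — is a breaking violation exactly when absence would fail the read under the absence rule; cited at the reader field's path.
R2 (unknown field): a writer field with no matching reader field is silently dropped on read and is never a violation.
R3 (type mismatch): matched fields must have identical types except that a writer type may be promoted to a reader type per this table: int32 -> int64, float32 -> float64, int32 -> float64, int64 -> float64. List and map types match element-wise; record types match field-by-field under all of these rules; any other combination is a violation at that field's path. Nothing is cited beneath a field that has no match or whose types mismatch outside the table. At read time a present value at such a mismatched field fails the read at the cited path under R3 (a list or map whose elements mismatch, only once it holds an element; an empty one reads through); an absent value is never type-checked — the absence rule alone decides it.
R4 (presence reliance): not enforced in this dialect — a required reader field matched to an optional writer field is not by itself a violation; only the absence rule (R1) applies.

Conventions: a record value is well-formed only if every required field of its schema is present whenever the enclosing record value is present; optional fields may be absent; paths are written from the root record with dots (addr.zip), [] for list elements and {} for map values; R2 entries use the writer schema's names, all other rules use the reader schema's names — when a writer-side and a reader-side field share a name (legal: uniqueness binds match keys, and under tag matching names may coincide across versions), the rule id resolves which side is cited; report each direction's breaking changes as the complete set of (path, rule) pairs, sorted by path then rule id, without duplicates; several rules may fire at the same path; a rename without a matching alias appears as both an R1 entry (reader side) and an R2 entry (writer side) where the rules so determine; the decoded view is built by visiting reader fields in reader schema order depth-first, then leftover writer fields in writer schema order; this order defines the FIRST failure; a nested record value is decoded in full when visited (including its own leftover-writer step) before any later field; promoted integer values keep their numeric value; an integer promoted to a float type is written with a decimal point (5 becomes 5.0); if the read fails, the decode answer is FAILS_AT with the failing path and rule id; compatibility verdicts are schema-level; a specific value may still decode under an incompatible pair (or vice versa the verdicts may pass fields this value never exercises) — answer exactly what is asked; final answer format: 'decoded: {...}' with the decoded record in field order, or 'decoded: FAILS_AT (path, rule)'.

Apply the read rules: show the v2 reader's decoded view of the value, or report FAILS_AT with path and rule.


the writer's type comes first in each Session pair
migrating the Session value to v2:
  contact.seq := 0 (missing; default applied)
  contact.zip := 3.0 (int64 -> float64)
  writer contact.retries: no reader field; dropped
  primary := true (missing; default applied)
  factor := null (missing; optional => null)
  age := 12
  height := 0.0
  writer payload: no reader field; dropped
  => decoded: {"contact": {"seq": 0, "zip": 3.0}, "primary": true, "factor": null, "age": 12, "height": 0.0}
the rest of the Session diff is inert for this question:
  field zip in record Meta: type int64 changed to float64 -> schema-level compatibility only; this Session value's decode is unchanged
  field height in record Session: optional changed to required -> fires no rule on Session under this dialect and leaves the result unchanged

decoded: {"contact": {"seq": 0, "zip": 3.0}, "primary": true, "factor": null, "age": 12, "height": 0.0}


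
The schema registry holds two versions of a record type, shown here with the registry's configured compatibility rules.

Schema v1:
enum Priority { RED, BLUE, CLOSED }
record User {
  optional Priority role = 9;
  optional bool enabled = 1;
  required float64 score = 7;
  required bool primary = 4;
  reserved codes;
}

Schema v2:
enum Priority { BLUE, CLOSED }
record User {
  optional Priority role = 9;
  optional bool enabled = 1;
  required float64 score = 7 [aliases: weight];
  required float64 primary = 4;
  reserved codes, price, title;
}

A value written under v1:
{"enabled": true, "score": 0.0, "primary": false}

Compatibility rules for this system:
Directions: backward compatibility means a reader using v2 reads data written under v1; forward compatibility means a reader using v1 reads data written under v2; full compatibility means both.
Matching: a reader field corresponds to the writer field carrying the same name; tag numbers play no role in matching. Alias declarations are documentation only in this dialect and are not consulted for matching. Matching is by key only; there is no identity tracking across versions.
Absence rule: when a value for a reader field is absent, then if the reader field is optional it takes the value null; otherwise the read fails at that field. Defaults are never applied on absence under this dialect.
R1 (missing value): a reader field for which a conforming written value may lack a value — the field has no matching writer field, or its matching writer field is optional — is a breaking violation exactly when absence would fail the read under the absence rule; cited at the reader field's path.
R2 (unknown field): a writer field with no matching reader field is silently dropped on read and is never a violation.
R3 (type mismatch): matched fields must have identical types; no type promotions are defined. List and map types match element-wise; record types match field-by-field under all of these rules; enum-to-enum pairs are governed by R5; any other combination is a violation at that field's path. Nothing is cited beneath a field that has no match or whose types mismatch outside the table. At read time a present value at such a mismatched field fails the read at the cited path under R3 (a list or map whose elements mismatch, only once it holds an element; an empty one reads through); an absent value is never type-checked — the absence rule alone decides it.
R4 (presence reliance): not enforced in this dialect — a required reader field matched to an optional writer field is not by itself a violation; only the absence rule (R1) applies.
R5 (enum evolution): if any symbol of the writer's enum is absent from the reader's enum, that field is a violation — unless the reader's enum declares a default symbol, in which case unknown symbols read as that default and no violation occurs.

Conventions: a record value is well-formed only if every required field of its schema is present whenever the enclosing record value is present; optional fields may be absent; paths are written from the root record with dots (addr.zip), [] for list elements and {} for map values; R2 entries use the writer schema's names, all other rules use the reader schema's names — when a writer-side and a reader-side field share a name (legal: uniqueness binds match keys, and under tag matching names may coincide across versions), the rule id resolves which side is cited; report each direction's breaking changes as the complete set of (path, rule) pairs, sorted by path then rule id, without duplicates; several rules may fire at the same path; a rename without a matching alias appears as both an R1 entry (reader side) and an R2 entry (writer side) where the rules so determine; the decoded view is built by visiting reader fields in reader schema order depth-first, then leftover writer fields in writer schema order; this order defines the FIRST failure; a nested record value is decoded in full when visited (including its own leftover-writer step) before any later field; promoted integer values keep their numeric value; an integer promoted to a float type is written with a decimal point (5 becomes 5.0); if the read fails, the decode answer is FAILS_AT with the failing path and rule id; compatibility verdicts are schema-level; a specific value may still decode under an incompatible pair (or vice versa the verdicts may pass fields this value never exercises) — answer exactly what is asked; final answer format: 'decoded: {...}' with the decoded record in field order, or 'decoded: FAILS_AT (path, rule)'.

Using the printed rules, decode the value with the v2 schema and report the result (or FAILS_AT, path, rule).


decoded: FAILS_AT (primary, R3)

each type pair in User: writer, then reader
decoding the User value with the v2 reader:
  role := null (absent, optional -> null)
  enabled := true
  score := 0.0
  read fails at primary under R3
  => FAILS_AT (primary, R3)
ruling out the remaining User differences:
  enum Priority (field role in record User): symbol RED removed -> schema-level compatibility only; this User value's decode is unchanged


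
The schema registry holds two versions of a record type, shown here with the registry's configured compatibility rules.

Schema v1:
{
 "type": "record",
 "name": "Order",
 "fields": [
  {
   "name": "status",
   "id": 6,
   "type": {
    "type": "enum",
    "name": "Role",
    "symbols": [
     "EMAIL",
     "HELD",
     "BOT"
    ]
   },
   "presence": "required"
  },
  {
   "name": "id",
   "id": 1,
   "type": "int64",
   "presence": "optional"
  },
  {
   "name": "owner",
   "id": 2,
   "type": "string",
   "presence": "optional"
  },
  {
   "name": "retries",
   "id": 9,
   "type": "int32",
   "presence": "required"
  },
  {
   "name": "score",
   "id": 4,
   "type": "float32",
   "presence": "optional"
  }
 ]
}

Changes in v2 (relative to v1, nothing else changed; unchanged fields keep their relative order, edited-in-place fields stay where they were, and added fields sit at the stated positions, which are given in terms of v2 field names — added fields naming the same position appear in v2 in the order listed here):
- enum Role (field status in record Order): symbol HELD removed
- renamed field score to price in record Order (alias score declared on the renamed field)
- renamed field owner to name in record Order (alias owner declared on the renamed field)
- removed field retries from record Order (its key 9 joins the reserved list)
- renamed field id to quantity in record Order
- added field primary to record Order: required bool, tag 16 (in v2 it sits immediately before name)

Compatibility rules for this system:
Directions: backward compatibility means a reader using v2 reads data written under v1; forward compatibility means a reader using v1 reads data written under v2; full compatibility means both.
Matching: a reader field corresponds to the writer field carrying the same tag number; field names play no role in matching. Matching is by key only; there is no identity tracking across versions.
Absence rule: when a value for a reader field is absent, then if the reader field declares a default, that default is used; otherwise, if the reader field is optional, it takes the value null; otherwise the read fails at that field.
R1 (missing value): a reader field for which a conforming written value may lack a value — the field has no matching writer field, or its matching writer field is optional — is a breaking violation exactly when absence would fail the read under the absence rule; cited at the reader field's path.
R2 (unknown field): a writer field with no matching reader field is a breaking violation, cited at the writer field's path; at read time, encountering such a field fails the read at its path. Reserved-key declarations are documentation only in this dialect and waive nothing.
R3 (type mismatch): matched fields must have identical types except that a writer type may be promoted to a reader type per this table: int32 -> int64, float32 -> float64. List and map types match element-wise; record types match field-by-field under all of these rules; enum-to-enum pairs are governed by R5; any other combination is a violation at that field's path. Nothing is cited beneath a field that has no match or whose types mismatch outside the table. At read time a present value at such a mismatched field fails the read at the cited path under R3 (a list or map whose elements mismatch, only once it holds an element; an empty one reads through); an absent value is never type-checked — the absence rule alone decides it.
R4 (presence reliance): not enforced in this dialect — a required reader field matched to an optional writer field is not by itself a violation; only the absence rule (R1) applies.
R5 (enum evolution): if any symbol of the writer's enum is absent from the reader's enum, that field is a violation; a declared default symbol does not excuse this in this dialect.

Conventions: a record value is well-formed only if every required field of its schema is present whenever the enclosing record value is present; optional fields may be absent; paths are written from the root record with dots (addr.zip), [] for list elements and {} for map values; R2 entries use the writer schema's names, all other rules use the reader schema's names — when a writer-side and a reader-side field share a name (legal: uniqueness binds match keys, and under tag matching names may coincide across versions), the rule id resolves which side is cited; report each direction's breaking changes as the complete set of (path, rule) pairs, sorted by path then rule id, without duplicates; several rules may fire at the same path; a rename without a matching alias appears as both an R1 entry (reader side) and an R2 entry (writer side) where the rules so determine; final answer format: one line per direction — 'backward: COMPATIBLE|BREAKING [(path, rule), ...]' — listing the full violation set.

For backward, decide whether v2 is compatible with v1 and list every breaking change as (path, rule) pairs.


backward: BREAKING [(primary, R1), (retries, R2), (status, R5)]

each type pair in Order: writer, then reader
backward for Order (reader v2, writer v1):
  writer required, Role -> Role: reader status maps from writer status
  writer optional, int64 -> int64: reader quantity maps from writer id
  primary: no writer-side match
  writer optional, string -> string: reader name maps from writer owner
  writer optional, float32 -> float32: reader price maps from writer score
  writer retries: unknown to reader
  breaking: (primary, R1)
  breaking: (retries, R2)
  breaking: (status, R5)
  backward on Order therefore BREAKING (3)
the rest of the Order diff is inert for this question:
  renamed field score to price in record Order (alias score declared on the renamed field) -> no rule fires on it in Order's dialect; the asked verdict holds
  renamed field owner to name in record Order (alias owner declared on the renamed field) -> no rule fires on it in Order's dialect; the asked verdict holds
  renamed field id to quantity in record Order -> no rule fires on it in Order's dialect; the asked verdict holds


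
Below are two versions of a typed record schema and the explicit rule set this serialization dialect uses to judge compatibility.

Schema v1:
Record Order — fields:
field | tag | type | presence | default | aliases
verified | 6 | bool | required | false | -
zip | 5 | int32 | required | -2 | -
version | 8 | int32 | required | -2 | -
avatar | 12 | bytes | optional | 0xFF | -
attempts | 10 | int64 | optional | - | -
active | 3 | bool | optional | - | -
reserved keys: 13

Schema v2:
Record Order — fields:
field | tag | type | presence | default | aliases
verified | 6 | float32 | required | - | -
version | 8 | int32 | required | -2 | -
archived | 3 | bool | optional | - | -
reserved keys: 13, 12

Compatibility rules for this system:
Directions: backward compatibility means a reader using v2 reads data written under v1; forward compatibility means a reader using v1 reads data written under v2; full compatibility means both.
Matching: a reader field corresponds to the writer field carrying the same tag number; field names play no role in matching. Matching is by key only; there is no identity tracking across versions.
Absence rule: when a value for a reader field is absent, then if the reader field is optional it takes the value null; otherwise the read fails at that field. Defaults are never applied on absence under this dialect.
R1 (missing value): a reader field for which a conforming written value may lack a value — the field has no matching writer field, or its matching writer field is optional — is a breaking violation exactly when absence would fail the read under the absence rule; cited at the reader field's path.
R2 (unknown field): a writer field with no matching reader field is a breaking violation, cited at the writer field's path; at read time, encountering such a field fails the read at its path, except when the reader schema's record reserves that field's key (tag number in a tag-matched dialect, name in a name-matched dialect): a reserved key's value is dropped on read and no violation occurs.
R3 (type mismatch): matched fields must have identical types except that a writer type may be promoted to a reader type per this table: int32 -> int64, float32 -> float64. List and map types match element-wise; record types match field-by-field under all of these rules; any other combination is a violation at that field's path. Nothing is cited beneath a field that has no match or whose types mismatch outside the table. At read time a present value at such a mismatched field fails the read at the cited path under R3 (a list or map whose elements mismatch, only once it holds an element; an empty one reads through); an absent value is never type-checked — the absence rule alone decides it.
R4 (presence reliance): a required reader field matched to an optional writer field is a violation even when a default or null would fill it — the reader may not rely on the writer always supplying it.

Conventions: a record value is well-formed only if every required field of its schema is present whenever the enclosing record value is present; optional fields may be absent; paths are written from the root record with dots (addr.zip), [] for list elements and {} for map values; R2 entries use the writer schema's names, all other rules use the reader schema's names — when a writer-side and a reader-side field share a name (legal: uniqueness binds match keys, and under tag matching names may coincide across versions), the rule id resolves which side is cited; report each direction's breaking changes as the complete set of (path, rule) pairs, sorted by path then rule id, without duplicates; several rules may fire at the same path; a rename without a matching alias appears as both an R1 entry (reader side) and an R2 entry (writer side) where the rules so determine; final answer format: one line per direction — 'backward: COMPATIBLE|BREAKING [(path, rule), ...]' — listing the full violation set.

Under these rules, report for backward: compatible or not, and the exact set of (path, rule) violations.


arrows below run writer -> reader for Order
backward pass over Order, reader schema v2, writer schema v1:
  bool -> float32, writer required: verified aligns to verified
  int32 -> int32, writer required: version aligns to version
  bool -> bool, writer optional: archived aligns to active
  zip (writer side), unknown to reader
  avatar (writer side), unknown to reader
  attempts (writer side), unknown to reader
  R2 fires at attempts
  R3 fires at verified
  R2 fires at zip
  => backward verdict for Order: BREAKING, 3 violation(s)
checking off the Order differences that do not matter here:
  removed field avatar from record Order -> triggers nothing under Order's printed rules — same verdict

backward: BREAKING [(attempts, R2), (verified, R3), (zip, R2)]
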